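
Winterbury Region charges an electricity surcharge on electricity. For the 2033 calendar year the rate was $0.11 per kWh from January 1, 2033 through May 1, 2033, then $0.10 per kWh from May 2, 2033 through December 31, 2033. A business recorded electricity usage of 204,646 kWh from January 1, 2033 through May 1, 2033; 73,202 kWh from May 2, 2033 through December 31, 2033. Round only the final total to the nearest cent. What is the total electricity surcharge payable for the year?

January 1 – May 1, 2033: 204,646 kWh at $0.11/kWh → $22,511.06
May 2 – December 31, 2033: 73,202 kWh at $0.10/kWh → $7,320.20

$29,831.26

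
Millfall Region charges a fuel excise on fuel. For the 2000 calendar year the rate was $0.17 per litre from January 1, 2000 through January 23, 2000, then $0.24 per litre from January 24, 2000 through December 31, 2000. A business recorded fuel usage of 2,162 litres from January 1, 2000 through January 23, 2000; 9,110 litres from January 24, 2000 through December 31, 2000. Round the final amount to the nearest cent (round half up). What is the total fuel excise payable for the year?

$2553.94

January 1 – January 23, 2000: 2,162 litres at $0.17/litre → $367.54
January 24 – December 31, 2000: 9,110 litres at $0.24/litre → $2186.40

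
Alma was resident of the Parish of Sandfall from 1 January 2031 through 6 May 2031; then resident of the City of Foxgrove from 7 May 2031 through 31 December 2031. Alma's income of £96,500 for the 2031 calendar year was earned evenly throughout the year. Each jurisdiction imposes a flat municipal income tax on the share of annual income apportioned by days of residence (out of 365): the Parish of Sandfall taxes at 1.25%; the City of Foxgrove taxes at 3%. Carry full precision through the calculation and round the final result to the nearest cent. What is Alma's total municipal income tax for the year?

£2,312.03

The Parish of Sandfall, 1 January – 6 May 2031: 126 days → £96,500 × 1.25% × 126/365 = £416.4041
The City of Foxgrove, 7 May – 31 December 2031: 239 days → £96,500 × 3% × 239/365 = £1,895.6301
Total = £2,312.0342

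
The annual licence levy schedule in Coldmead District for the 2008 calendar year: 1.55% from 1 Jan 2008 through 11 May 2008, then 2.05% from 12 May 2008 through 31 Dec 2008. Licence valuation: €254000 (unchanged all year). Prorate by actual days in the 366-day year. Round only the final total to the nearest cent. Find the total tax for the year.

€4748.97

1 Jan – 11 May 2008: 132 days at 1.55% → €254000 × 1.55% × 132/366 = €1419.9016
12 May – 31 Dec 2008: 234 days at 2.05% → €254000 × 2.05% × 234/366 = €3329.0656
Total = €4748.9672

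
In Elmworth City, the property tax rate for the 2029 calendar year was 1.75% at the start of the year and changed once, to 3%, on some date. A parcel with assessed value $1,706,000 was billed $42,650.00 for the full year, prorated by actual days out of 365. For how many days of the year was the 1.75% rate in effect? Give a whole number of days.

146 days

Let d = days at the first rate; then 365 − d days at the second rate.
$1,706,000 × [1.75%·d + 3%·(365−d)] / 365 = $42,650.00
Solving gives d = 146, so the new rate took effect on 27 May 2029.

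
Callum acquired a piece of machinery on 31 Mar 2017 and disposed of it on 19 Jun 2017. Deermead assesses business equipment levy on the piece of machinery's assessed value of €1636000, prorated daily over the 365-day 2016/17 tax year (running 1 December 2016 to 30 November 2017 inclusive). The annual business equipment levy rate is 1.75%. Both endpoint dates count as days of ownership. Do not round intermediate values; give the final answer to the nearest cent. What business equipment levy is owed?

€6353.51

Days held (31 Mar – 19 Jun 2017): 81 out of 365
Tax = €1636000 × 1.75% × 81/365 = €6353.5068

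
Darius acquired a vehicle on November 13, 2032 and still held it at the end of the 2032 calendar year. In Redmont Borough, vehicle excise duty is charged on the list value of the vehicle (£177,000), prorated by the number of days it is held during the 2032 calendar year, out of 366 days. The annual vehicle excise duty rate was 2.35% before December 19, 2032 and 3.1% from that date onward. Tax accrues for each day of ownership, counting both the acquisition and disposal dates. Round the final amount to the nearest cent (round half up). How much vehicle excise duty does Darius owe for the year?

£604.02

November 13 – December 18, 2032: 36 days at 2.35% → £177,000 × 2.35% × 36/366 = £409.1311
December 19 – December 31, 2032: 13 days at 3.1% → £177,000 × 3.1% × 13/366 = £194.8934
Total = £604.0246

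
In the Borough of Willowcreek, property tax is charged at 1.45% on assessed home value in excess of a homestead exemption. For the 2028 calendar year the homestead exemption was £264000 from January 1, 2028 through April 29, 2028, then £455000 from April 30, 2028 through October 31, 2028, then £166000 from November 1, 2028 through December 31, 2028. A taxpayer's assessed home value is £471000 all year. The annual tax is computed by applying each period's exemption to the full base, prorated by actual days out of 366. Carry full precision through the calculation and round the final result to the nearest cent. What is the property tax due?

£1838.45

January 1 – April 29, 2028: 120 days, exemption £264000 → (£471000 − £264000) × 1.45% × 120/366 = £984.0984
April 30 – October 31, 2028: 185 days, exemption £455000 → (£471000 − £455000) × 1.45% × 185/366 = £117.2678
November 1 – December 31, 2028: 61 days, exemption £166000 → (£471000 − £166000) × 1.45% × 61/366 = £737.0833
Total = £1838.4495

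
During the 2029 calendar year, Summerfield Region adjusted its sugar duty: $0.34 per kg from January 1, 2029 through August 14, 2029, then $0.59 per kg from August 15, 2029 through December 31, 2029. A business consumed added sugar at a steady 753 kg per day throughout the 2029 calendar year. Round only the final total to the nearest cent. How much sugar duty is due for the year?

January 1 – August 14, 2029: 226 days × 753 kg/day = 170,178 kg at $0.34/kg → $57,860.52
August 15 – December 31, 2029: 139 days × 753 kg/day = 104,667 kg at $0.59/kg → $61,753.53

$119,614.05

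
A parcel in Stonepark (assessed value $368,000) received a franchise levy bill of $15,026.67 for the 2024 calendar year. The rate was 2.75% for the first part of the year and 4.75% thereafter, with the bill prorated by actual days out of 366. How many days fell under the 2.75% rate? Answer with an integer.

122 days

Let d = days at the first rate; then 366 − d days at the second rate.
$368,000 × [2.75%·d + 4.75%·(366−d)] / 366 = $15,026.67
Solving gives d = 122, so the new rate took effect on 2 May 2024.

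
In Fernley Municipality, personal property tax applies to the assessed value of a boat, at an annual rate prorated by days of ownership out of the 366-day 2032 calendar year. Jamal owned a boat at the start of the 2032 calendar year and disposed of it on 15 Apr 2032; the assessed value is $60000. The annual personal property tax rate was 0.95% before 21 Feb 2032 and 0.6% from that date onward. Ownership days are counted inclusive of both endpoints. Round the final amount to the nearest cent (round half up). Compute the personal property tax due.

$133.52

1 Jan – 20 Feb 2032: 51 days at 0.95% → $60000 × 0.95% × 51/366 = $79.4262
21 Feb – 15 Apr 2032: 55 days at 0.6% → $60000 × 0.6% × 55/366 = $54.0984
Total = $133.5246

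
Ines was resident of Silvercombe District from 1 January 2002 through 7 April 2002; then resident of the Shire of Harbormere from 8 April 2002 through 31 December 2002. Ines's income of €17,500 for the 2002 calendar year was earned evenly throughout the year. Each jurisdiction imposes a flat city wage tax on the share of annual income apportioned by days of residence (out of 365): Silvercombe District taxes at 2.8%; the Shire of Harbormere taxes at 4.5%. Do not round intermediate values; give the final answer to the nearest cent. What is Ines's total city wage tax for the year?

Silvercombe District, 1 January – 7 April 2002: 97 days → €17,500 × 2.8% × 97/365 = €130.2192
The Shire of Harbormere, 8 April – 31 December 2002: 268 days → €17,500 × 4.5% × 268/365 = €578.2192
Total = €708.4384

€708.44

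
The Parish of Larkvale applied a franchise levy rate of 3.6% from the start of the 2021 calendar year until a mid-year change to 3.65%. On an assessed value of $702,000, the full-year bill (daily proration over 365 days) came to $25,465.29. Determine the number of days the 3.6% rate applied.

164 days

Let d = days at the first rate; then 365 − d days at the second rate.
$702,000 × [3.6%·d + 3.65%·(365−d)] / 365 = $25,465.29
Solving gives d = 164, so the new rate took effect on 14 Jun 2021.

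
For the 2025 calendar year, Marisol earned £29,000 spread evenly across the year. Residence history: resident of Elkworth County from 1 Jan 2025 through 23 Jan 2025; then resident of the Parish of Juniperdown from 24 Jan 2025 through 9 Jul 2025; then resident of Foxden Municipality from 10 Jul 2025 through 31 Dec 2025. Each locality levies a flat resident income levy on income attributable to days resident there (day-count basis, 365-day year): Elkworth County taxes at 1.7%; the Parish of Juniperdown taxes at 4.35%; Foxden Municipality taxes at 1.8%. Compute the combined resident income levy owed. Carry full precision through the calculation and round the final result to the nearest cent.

£858.52

Elkworth County, 1 Jan – 23 Jan 2025: 23 days → £29,000 × 1.7% × 23/365 = £31.0658
The Parish of Juniperdown, 24 Jan – 9 Jul 2025: 167 days → £29,000 × 4.35% × 167/365 = £577.1795
Foxden Municipality, 10 Jul – 31 Dec 2025: 175 days → £29,000 × 1.8% × 175/365 = £250.2740
Total = £858.5192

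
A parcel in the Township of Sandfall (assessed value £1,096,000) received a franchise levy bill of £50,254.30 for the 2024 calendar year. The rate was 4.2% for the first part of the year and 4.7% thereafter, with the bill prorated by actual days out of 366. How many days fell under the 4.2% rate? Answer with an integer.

84 days

Let d = days at the first rate; then 366 − d days at the second rate.
£1,096,000 × [4.2%·d + 4.7%·(366−d)] / 366 = £50,254.30
Solving gives d = 84, so the new rate took effect on 25 March 2024.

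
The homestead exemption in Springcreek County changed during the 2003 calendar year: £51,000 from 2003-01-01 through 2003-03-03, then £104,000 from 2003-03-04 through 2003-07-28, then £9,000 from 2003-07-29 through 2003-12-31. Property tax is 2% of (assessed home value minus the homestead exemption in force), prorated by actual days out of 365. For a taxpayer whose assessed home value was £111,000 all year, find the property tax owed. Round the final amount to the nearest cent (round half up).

£1,132.11

2003-01-01 to 2003-03-03: 62 days, exemption £51,000 → (£111,000 − £51,000) × 2% × 62/365 = £203.8356
2003-03-04 to 2003-07-28: 147 days, exemption £104,000 → (£111,000 − £104,000) × 2% × 147/365 = £56.3836
2003-07-29 to 2003-12-31: 156 days, exemption £9,000 → (£111,000 − £9,000) × 2% × 156/365 = £871.8904
Total = £1,132.1096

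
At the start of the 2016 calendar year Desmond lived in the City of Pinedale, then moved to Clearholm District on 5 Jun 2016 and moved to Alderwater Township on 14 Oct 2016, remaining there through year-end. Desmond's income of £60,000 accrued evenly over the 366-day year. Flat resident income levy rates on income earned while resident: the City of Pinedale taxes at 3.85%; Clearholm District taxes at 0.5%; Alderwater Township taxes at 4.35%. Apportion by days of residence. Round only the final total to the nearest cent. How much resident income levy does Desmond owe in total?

£1,655.33

The City of Pinedale, 1 Jan – 4 Jun 2016: 156 days → £60,000 × 3.85% × 156/366 = £984.5902
Clearholm District, 5 Jun – 13 Oct 2016: 131 days → £60,000 × 0.5% × 131/366 = £107.3770
Alderwater Township, 14 Oct – 31 Dec 2016: 79 days → £60,000 × 4.35% × 79/366 = £563.3607
Total = £1,655.3279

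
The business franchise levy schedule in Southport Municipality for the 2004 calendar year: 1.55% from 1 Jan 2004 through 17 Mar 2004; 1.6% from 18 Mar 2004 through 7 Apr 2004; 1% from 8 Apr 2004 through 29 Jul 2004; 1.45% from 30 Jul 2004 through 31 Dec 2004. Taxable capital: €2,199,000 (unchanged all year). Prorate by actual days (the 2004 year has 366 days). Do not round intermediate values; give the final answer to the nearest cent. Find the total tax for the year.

1 Jan – 17 Mar 2004: 77 days at 1.55% → €2,199,000 × 1.55% × 77/366 = €7,170.7828
18 Mar – 7 Apr 2004: 21 days at 1.6% → €2,199,000 × 1.6% × 21/366 = €2,018.7541
8 Apr – 29 Jul 2004: 113 days at 1% → €2,199,000 × 1% × 113/366 = €6,789.2623
30 Jul – 31 Dec 2004: 155 days at 1.45% → €2,199,000 × 1.45% × 155/366 = €13,503.4221
Total = €29,482.2213

€29,482.22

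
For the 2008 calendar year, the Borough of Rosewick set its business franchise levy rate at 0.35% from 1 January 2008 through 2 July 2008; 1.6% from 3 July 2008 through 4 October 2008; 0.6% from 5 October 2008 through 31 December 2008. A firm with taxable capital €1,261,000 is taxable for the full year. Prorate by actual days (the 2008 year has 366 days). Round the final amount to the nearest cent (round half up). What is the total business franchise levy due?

€9,219.77

1 January – 2 July 2008: 184 days at 0.35% → €1,261,000 × 0.35% × 184/366 = €2,218.8087
3 July – 4 October 2008: 94 days at 1.6% → €1,261,000 × 1.6% × 94/366 = €5,181.8142
5 October – 31 December 2008: 88 days at 0.6% → €1,261,000 × 0.6% × 88/366 = €1,819.1475
Total = €9,219.7705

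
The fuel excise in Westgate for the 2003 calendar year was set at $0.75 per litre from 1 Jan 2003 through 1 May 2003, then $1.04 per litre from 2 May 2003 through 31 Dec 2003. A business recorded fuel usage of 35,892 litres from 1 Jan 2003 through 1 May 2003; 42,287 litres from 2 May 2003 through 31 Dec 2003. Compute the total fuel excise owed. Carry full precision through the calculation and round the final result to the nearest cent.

1 Jan – 1 May 2003: 35,892 litres at $0.75/litre → $26919.00
2 May – 31 Dec 2003: 42,287 litres at $1.04/litre → $43978.48

$70897.48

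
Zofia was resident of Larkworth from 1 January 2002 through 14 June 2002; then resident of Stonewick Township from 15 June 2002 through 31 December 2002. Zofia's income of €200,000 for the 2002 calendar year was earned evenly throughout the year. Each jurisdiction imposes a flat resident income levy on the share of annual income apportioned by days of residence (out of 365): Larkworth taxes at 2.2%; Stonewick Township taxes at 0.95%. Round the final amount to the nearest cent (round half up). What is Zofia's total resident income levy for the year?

Larkworth, 1 January – 14 June 2002: 165 days → €200,000 × 2.2% × 165/365 = €1,989.0411
Stonewick Township, 15 June – 31 December 2002: 200 days → €200,000 × 0.95% × 200/365 = €1,041.0959
Total = €3,030.1370

€3,030.14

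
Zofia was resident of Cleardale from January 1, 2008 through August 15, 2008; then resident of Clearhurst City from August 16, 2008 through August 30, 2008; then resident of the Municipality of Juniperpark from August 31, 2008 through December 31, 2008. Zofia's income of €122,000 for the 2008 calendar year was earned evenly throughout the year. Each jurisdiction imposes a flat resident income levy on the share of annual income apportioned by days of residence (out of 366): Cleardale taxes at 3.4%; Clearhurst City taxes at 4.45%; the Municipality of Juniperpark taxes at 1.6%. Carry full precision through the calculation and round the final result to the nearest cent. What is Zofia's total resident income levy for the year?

€3,462.50

Cleardale, January 1 – August 15, 2008: 228 days → €122,000 × 3.4% × 228/366 = €2,584.0000
Clearhurst City, August 16 – August 30, 2008: 15 days → €122,000 × 4.45% × 15/366 = €222.5000
The Municipality of Juniperpark, August 31 – December 31, 2008: 123 days → €122,000 × 1.6% × 123/366 = €656.0000
Total = €3,462.5000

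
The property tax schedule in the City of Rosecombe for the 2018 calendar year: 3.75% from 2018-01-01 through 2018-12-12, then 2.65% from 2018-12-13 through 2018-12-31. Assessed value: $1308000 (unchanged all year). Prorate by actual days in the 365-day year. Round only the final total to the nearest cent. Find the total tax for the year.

$48301.04

2018-01-01 to 2018-12-12: 346 days at 3.75% → $1308000 × 3.75% × 346/365 = $46496.7123
2018-12-13 to 2018-12-31: 19 days at 2.65% → $1308000 × 2.65% × 19/365 = $1804.3233
Total = $48301.0356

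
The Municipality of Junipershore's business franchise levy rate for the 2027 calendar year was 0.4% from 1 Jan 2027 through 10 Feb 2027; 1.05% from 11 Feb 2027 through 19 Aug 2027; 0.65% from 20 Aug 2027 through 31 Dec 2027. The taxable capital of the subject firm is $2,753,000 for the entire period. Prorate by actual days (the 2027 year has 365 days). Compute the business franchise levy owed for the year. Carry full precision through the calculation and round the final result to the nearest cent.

1 Jan – 10 Feb 2027: 41 days at 0.4% → $2,753,000 × 0.4% × 41/365 = $1,236.9644
11 Feb – 19 Aug 2027: 190 days at 1.05% → $2,753,000 × 1.05% × 190/365 = $15,047.2192
20 Aug – 31 Dec 2027: 134 days at 0.65% → $2,753,000 × 0.65% × 134/365 = $6,569.4877
Total = $22,853.6712

$22,853.67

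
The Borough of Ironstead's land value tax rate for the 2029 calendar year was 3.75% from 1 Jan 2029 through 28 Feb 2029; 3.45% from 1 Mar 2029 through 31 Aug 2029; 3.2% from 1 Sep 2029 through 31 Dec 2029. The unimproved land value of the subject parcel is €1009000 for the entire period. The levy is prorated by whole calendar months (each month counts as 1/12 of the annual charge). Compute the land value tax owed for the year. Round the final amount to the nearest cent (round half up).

1 Jan – 28 Feb 2029: 2 months at 3.75% → €1009000 × 3.75% × 2/12 = €6306.2500
1 Mar – 31 Aug 2029: 6 months at 3.45% → €1009000 × 3.45% × 6/12 = €17405.2500
1 Sep – 31 Dec 2029: 4 months at 3.2% → €1009000 × 3.2% × 4/12 = €10762.6667
Total = €34474.1667

€34474.17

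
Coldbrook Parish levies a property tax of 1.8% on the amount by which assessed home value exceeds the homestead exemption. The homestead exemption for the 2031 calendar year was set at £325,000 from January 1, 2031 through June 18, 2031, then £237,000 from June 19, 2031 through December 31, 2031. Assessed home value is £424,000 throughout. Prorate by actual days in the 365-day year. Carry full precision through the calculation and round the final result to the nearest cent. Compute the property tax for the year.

January 1 – June 18, 2031: 169 days, exemption £325,000 → (£424,000 − £325,000) × 1.8% × 169/365 = £825.0904
June 19 – December 31, 2031: 196 days, exemption £237,000 → (£424,000 − £237,000) × 1.8% × 196/365 = £1,807.4959
Total = £2,632.5863

£2,632.59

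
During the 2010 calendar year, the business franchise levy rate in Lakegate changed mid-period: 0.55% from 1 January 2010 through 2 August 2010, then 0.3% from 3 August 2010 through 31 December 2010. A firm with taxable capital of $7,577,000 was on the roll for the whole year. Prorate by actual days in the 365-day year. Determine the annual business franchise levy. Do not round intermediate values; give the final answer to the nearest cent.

1 January – 2 August 2010: 214 days at 0.55% → $7,577,000 × 0.55% × 214/365 = $24,433.2301
3 August – 31 December 2010: 151 days at 0.3% → $7,577,000 × 0.3% × 151/365 = $9,403.7836
Total = $33,837.0137

$33,837.01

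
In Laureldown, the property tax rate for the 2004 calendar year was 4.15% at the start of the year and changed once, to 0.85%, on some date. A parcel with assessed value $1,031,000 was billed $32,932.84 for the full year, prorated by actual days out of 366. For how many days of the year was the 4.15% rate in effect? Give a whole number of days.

Let d = days at the first rate; then 366 − d days at the second rate.
$1,031,000 × [4.15%·d + 0.85%·(366−d)] / 366 = $32,932.84
Solving gives d = 260, so the new rate took effect on September 17, 2004.

260 days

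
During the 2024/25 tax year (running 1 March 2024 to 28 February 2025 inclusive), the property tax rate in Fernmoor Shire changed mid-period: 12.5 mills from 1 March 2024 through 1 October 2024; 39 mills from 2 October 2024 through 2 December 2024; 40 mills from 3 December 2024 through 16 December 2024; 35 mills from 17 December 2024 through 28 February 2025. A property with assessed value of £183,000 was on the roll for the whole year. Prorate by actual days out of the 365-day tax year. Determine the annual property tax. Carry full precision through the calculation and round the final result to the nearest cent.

£4,139.06

1 March – 1 October 2024: 215 days at 12.5 mills → £183,000 × 1.25% × 215/365 = £1,347.4315
2 October – 2 December 2024: 62 days at 39 mills → £183,000 × 3.9% × 62/365 = £1,212.3123
3 December – 16 December 2024: 14 days at 40 mills → £183,000 × 4% × 14/365 = £280.7671
17 December 2024 – 28 February 2025: 74 days at 35 mills → £183,000 × 3.5% × 74/365 = £1,298.5479
Total = £4,139.0589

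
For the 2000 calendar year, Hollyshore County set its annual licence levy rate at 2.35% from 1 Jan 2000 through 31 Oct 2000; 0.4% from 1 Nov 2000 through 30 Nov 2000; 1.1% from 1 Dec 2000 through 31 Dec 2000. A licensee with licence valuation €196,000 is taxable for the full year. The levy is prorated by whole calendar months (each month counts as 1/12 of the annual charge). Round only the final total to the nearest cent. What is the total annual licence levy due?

€4,083.33

1 Jan – 31 Oct 2000: 10 months at 2.35% → €196,000 × 2.35% × 10/12 = €3,838.3333
1 Nov – 30 Nov 2000: 1 month at 0.4% → €196,000 × 0.4% × 1/12 = €65.3333
1 Dec – 31 Dec 2000: 1 month at 1.1% → €196,000 × 1.1% × 1/12 = €179.6667
Total = €4,083.3333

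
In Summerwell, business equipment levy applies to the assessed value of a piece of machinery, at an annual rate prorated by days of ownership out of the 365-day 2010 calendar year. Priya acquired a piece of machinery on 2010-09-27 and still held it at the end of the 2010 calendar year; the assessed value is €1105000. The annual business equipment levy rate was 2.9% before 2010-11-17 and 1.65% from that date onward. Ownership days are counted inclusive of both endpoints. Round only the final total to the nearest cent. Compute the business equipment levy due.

€6725.36

2010-09-27 to 2010-11-16: 51 days at 2.9% → €1105000 × 2.9% × 51/365 = €4477.5205
2010-11-17 to 2010-12-31: 45 days at 1.65% → €1105000 × 1.65% × 45/365 = €2247.8425
Total = €6725.3630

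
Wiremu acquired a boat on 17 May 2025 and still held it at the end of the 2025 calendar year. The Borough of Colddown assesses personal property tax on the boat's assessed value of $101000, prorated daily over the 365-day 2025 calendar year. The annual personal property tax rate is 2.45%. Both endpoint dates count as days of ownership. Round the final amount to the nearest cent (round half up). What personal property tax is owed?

$1552.49

Days held (17 May – 31 December 2025): 229 out of 365
Tax = $101000 × 2.45% × 229/365 = $1552.4945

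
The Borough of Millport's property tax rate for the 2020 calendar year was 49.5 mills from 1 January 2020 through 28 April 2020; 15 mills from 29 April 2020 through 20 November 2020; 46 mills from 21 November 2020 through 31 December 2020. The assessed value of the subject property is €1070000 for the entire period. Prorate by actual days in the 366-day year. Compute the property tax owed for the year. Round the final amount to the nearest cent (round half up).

€31768.18

1 January – 28 April 2020: 119 days at 49.5 mills → €1070000 × 4.95% × 119/366 = €17220.8607
29 April – 20 November 2020: 206 days at 15 mills → €1070000 × 1.5% × 206/366 = €9033.6066
21 November – 31 December 2020: 41 days at 46 mills → €1070000 × 4.6% × 41/366 = €5513.7158
Total = €31768.1831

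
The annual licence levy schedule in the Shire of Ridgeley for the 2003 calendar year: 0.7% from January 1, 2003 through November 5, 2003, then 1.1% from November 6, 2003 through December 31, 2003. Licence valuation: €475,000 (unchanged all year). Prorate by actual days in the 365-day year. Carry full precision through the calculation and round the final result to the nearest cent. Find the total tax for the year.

January 1 – November 5, 2003: 309 days at 0.7% → €475,000 × 0.7% × 309/365 = €2,814.8630
November 6 – December 31, 2003: 56 days at 1.1% → €475,000 × 1.1% × 56/365 = €801.6438
Total = €3,616.5068

€3,616.51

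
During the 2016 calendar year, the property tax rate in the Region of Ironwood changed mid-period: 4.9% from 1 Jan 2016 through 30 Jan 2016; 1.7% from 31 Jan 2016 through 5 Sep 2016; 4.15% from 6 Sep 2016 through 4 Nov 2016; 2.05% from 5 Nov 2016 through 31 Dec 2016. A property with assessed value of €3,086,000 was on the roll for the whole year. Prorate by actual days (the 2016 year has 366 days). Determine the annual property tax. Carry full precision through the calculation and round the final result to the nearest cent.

1 Jan – 30 Jan 2016: 30 days at 4.9% → €3,086,000 × 4.9% × 30/366 = €12,394.5902
31 Jan – 5 Sep 2016: 219 days at 1.7% → €3,086,000 × 1.7% × 219/366 = €31,391.1967
6 Sep – 4 Nov 2016: 60 days at 4.15% → €3,086,000 × 4.15% × 60/366 = €20,994.9180
5 Nov – 31 Dec 2016: 57 days at 2.05% → €3,086,000 × 2.05% × 57/366 = €9,852.4344
Total = €74,633.1393

€74,633.14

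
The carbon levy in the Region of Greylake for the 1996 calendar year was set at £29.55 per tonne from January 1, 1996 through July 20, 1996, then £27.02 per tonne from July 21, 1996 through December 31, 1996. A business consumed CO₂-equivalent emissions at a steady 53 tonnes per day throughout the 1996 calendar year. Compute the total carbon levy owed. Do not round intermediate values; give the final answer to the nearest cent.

£551,220.14

January 1 – July 20, 1996: 202 days × 53 tonnes/day = 10,706 tonnes at £29.55/tonne → £316,362.30
July 21 – December 31, 1996: 164 days × 53 tonnes/day = 8,692 tonnes at £27.02/tonne → £234,857.84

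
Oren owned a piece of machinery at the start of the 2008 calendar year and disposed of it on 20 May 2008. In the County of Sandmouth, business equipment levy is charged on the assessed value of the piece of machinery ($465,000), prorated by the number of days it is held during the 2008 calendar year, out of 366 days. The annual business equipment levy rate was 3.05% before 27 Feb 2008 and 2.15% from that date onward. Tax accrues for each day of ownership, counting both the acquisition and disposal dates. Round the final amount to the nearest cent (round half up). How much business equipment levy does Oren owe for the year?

$4,503.26

1 Jan – 26 Feb 2008: 57 days at 3.05% → $465,000 × 3.05% × 57/366 = $2,208.7500
27 Feb – 20 May 2008: 84 days at 2.15% → $465,000 × 2.15% × 84/366 = $2,294.5082
Total = $4,503.2582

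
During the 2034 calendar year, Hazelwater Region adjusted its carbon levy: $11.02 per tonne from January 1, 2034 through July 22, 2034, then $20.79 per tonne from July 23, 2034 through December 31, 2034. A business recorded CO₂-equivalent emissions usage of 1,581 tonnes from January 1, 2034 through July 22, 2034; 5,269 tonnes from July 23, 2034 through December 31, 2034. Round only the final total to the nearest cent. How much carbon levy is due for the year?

$126965.13

January 1 – July 22, 2034: 1,581 tonnes at $11.02/tonne → $17422.62
July 23 – December 31, 2034: 5,269 tonnes at $20.79/tonne → $109542.51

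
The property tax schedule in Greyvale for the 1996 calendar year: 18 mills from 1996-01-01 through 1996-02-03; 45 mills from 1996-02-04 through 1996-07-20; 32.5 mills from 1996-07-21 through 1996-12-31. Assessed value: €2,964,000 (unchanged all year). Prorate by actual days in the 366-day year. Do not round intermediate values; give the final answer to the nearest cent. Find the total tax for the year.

1996-01-01 to 1996-02-03: 34 days at 18 mills → €2,964,000 × 1.8% × 34/366 = €4,956.1967
1996-02-04 to 1996-07-20: 168 days at 45 mills → €2,964,000 × 4.5% × 168/366 = €61,223.6066
1996-07-21 to 1996-12-31: 164 days at 32.5 mills → €2,964,000 × 3.25% × 164/366 = €43,164.2623
Total = €109,344.0656

€109,344.07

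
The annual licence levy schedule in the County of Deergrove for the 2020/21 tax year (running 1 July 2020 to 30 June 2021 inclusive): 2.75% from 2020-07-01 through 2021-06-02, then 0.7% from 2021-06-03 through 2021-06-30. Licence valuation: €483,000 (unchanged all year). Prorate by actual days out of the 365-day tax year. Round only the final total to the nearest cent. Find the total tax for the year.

€12,522.93

2020-07-01 to 2021-06-02: 337 days at 2.75% → €483,000 × 2.75% × 337/365 = €12,263.5685
2021-06-03 to 2021-06-30: 28 days at 0.7% → €483,000 × 0.7% × 28/365 = €259.3644
Total = €12,522.9329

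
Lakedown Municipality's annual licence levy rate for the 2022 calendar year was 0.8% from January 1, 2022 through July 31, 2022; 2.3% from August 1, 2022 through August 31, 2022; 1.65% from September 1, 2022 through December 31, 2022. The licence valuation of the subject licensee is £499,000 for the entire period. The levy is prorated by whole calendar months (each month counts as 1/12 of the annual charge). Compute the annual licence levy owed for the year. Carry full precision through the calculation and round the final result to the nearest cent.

January 1 – July 31, 2022: 7 months at 0.8% → £499,000 × 0.8% × 7/12 = £2,328.6667
August 1 – August 31, 2022: 1 month at 2.3% → £499,000 × 2.3% × 1/12 = £956.4167
September 1 – December 31, 2022: 4 months at 1.65% → £499,000 × 1.65% × 4/12 = £2,744.5000
Total = £6,029.5833

£6,029.58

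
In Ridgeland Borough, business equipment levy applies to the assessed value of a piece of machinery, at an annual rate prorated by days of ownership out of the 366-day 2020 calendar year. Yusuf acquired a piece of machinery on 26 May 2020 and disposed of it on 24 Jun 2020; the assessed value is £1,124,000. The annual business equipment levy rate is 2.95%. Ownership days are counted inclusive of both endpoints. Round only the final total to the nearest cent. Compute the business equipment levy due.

£2,717.87

Days held (26 May – 24 Jun 2020): 30 out of 366
Tax = £1,124,000 × 2.95% × 30/366 = £2,717.8689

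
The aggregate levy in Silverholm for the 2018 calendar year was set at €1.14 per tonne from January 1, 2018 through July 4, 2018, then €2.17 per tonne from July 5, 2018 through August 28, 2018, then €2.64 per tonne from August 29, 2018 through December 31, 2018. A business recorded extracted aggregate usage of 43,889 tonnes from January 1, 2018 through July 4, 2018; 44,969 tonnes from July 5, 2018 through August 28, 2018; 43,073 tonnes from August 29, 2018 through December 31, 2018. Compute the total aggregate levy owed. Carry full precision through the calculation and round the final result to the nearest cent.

€261328.91

January 1 – July 4, 2018: 43,889 tonnes at €1.14/tonne → €50033.46
July 5 – August 28, 2018: 44,969 tonnes at €2.17/tonne → €97582.73
August 29 – December 31, 2018: 43,073 tonnes at €2.64/tonne → €113712.72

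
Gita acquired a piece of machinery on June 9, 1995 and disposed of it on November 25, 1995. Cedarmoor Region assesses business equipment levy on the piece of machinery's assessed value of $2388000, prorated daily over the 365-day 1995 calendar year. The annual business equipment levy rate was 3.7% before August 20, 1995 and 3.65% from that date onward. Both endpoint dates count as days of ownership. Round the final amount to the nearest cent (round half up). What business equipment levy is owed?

$40831.53

June 9 – August 19, 1995: 72 days at 3.7% → $2388000 × 3.7% × 72/365 = $17429.1288
August 20 – November 25, 1995: 98 days at 3.65% → $2388000 × 3.65% × 98/365 = $23402.4000
Total = $40831.5288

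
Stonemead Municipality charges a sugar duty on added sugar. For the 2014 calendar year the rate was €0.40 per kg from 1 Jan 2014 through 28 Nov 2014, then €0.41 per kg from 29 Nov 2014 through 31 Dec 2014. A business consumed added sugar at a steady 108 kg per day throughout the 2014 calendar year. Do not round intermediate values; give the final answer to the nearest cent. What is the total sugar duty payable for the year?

€15803.64

1 Jan – 28 Nov 2014: 332 days × 108 kg/day = 35,856 kg at €0.40/kg → €14342.40
29 Nov – 31 Dec 2014: 33 days × 108 kg/day = 3,564 kg at €0.41/kg → €1461.24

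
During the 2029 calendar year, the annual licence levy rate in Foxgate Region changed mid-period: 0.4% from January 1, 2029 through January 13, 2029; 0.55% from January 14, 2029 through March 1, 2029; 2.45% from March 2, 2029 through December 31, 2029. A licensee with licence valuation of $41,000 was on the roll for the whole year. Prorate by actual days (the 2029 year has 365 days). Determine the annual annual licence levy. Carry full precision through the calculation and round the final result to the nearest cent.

January 1 – January 13, 2029: 13 days at 0.4% → $41,000 × 0.4% × 13/365 = $5.8411
January 14 – March 1, 2029: 47 days at 0.55% → $41,000 × 0.55% × 47/365 = $29.0370
March 2 – December 31, 2029: 305 days at 2.45% → $41,000 × 2.45% × 305/365 = $839.3767
Total = $874.2548

$874.25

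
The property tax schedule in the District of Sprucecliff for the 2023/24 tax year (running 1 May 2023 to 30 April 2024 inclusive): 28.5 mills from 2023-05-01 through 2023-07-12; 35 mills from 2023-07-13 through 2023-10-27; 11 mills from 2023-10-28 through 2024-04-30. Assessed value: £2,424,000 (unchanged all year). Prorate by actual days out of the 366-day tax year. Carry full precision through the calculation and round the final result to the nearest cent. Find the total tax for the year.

£52,132.56

2023-05-01 to 2023-07-12: 73 days at 28.5 mills → £2,424,000 × 2.85% × 73/366 = £13,779.0492
2023-07-13 to 2023-10-27: 107 days at 35 mills → £2,424,000 × 3.5% × 107/366 = £24,802.9508
2023-10-28 to 2024-04-30: 186 days at 11 mills → £2,424,000 × 1.1% × 186/366 = £13,550.5574
Total = £52,132.5574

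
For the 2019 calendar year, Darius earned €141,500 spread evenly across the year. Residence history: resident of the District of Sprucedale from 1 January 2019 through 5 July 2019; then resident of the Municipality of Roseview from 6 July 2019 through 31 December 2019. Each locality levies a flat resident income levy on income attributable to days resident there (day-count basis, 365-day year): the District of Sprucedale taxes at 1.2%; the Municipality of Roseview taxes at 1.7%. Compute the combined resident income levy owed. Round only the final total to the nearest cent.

€2,044.97

The District of Sprucedale, 1 January – 5 July 2019: 186 days → €141,500 × 1.2% × 186/365 = €865.2822
The Municipality of Roseview, 6 July – 31 December 2019: 179 days → €141,500 × 1.7% × 179/365 = €1,179.6836
Total = €2,044.9658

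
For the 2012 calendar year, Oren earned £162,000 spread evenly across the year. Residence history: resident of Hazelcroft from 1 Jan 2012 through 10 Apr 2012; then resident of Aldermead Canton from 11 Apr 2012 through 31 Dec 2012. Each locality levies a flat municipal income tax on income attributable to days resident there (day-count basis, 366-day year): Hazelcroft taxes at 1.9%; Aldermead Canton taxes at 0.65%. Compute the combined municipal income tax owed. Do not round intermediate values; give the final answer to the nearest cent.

£1,611.81

Hazelcroft, 1 Jan – 10 Apr 2012: 101 days → £162,000 × 1.9% × 101/366 = £849.3934
Aldermead Canton, 11 Apr – 31 Dec 2012: 265 days → £162,000 × 0.65% × 265/366 = £762.4180
Total = £1,611.8115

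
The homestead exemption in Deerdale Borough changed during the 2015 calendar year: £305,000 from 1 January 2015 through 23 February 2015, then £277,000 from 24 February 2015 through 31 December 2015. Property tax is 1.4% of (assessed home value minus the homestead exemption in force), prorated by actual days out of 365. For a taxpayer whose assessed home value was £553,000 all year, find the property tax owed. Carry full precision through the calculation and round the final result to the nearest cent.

1 January – 23 February 2015: 54 days, exemption £305,000 → (£553,000 − £305,000) × 1.4% × 54/365 = £513.6658
24 February – 31 December 2015: 311 days, exemption £277,000 → (£553,000 − £277,000) × 1.4% × 311/365 = £3,292.3397
Total = £3,806.0055

£3,806.01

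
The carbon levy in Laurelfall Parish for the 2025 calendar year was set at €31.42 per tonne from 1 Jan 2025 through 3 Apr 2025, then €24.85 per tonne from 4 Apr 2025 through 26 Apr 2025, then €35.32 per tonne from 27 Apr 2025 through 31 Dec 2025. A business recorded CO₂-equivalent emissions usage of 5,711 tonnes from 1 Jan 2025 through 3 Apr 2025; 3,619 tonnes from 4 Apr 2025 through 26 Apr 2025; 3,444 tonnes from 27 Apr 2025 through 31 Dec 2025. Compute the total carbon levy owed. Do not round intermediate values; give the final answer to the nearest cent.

1 Jan – 3 Apr 2025: 5,711 tonnes at €31.42/tonne → €179439.62
4 Apr – 26 Apr 2025: 3,619 tonnes at €24.85/tonne → €89932.15
27 Apr – 31 Dec 2025: 3,444 tonnes at €35.32/tonne → €121642.08

€391013.85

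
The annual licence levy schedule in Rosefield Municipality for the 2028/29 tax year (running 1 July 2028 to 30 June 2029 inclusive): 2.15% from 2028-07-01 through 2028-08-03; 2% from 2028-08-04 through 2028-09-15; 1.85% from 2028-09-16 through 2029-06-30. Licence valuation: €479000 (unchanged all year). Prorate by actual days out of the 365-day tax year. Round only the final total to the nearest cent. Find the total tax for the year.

€9080.00

2028-07-01 to 2028-08-03: 34 days at 2.15% → €479000 × 2.15% × 34/365 = €959.3123
2028-08-04 to 2028-09-15: 43 days at 2% → €479000 × 2% × 43/365 = €1128.6027
2028-09-16 to 2029-06-30: 288 days at 1.85% → €479000 × 1.85% × 288/365 = €6992.0877
Total = €9080.0027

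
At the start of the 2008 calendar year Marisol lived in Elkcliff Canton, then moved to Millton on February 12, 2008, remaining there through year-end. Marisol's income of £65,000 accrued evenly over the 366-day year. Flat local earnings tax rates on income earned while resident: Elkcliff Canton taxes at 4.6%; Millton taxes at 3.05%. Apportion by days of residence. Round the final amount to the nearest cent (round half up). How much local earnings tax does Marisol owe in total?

£2,098.11

Elkcliff Canton, January 1 – February 11, 2008: 42 days → £65,000 × 4.6% × 42/366 = £343.1148
Millton, February 12 – December 31, 2008: 324 days → £65,000 × 3.05% × 324/366 = £1,755.0000
Total = £2,098.1148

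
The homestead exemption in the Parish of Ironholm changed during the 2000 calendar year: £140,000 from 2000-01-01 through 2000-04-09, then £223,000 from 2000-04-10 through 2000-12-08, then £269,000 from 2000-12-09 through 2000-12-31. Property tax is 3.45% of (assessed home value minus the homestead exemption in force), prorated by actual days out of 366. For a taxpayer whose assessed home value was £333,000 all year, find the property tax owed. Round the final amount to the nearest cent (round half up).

2000-01-01 to 2000-04-09: 100 days, exemption £140,000 → (£333,000 − £140,000) × 3.45% × 100/366 = £1,819.2623
2000-04-10 to 2000-12-08: 243 days, exemption £223,000 → (£333,000 − £223,000) × 3.45% × 243/366 = £2,519.6311
2000-12-09 to 2000-12-31: 23 days, exemption £269,000 → (£333,000 − £269,000) × 3.45% × 23/366 = £138.7541
Total = £4,477.6475

£4,477.65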